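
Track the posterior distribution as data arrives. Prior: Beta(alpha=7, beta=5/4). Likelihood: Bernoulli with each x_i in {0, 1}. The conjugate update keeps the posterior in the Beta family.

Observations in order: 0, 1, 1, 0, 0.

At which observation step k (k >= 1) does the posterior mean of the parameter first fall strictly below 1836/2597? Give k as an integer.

obs 1: x=0 → posterior Beta(7, 9/4)
obs 2: x=1 → posterior Beta(8, 9/4)
obs 3: x=1 → posterior Beta(9, 9/4)
obs 4: x=0 → posterior Beta(9, 13/4)
obs 5: x=0 → posterior Beta(9, 17/4)

k = 5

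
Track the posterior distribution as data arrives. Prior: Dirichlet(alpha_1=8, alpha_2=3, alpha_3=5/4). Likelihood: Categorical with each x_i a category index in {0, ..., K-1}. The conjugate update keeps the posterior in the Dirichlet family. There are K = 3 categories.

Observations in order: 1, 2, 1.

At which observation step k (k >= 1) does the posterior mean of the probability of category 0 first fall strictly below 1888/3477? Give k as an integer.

obs 1: x=1 → posterior Dirichlet(8, 4, 5/4)
obs 2: x=2 → posterior Dirichlet(8, 4, 9/4)
obs 3: x=1 → posterior Dirichlet(8, 5, 9/4)

k = 3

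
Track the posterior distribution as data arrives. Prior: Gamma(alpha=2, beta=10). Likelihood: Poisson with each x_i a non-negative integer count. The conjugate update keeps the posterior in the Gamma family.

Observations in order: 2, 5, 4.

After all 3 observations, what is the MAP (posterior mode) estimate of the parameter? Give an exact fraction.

12/13

obs 1: x=2 → posterior Gamma(4, 11)
obs 2: x=5 → posterior Gamma(9, 12)
obs 3: x=4 → posterior Gamma(13, 13)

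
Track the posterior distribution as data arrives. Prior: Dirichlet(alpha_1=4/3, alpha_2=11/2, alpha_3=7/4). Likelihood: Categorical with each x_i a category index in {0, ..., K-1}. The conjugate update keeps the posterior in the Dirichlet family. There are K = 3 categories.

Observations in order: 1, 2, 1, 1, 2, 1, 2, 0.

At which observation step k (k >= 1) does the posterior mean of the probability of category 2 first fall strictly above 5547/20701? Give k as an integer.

k = 5

obs 1: x=1 → posterior Dirichlet(4/3, 13/2, 7/4)
obs 2: x=2 → posterior Dirichlet(4/3, 13/2, 11/4)
obs 3: x=1 → posterior Dirichlet(4/3, 15/2, 11/4)
obs 4: x=1 → posterior Dirichlet(4/3, 17/2, 11/4)
obs 5: x=2 → posterior Dirichlet(4/3, 17/2, 15/4)
obs 6: x=1 → posterior Dirichlet(4/3, 19/2, 15/4)
obs 7: x=2 → posterior Dirichlet(4/3, 19/2, 19/4)
obs 8: x=0 → posterior Dirichlet(7/3, 19/2, 19/4)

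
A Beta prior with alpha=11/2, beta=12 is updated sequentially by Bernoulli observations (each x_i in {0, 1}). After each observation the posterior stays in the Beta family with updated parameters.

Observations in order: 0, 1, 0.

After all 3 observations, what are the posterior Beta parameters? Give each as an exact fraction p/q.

obs 1: x=0 → posterior Beta(11/2, 13)
obs 2: x=1 → posterior Beta(13/2, 13)
obs 3: x=0 → posterior Beta(13/2, 14)

alpha=13/2, beta=14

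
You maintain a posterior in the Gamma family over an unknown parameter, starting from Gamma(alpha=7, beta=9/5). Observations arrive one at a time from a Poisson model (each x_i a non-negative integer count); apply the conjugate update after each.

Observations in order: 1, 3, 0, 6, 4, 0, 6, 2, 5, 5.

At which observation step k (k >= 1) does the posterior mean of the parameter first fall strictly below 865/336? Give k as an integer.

k = 3

obs 1: x=1 → posterior Gamma(8, 14/5)
obs 2: x=3 → posterior Gamma(11, 19/5)
obs 3: x=0 → posterior Gamma(11, 24/5)
obs 4: x=6 → posterior Gamma(17, 29/5)
obs 5: x=4 → posterior Gamma(21, 34/5)
obs 6: x=0 → posterior Gamma(21, 39/5)
obs 7: x=6 → posterior Gamma(27, 44/5)
obs 8: x=2 → posterior Gamma(29, 49/5)
obs 9: x=5 → posterior Gamma(34, 54/5)
obs 10: x=5 → posterior Gamma(39, 59/5)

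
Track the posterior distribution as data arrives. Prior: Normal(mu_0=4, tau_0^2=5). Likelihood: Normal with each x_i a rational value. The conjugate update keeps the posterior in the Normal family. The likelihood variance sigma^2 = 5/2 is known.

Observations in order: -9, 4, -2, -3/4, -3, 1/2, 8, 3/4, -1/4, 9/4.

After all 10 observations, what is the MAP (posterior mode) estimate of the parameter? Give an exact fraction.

obs 1: x=-9 → posterior Normal(-14/3, 5/3)
obs 2: x=4 → posterior Normal(-6/5, 1)
obs 3: x=-2 → posterior Normal(-10/7, 5/7)
obs 4: x=-3/4 → posterior Normal(-23/18, 5/9)
obs 5: x=-3 → posterior Normal(-35/22, 5/11)
obs 6: x=1/2 → posterior Normal(-33/26, 5/13)
obs 7: x=8 → posterior Normal(-1/30, 1/3)
obs 8: x=3/4 → posterior Normal(1/17, 5/17)
obs 9: x=-1/4 → posterior Normal(1/38, 5/19)
obs 10: x=9/4 → posterior Normal(5/21, 5/21)

5/21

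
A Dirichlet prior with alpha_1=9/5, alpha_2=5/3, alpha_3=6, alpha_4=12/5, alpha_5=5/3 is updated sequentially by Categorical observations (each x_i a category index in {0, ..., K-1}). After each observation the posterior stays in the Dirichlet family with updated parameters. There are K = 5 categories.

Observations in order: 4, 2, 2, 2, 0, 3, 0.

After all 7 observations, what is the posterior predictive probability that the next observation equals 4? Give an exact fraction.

10/77

obs 1: x=4 → posterior Dirichlet(9/5, 5/3, 6, 12/5, 8/3)
obs 2: x=2 → posterior Dirichlet(9/5, 5/3, 7, 12/5, 8/3)
obs 3: x=2 → posterior Dirichlet(9/5, 5/3, 8, 12/5, 8/3)
obs 4: x=2 → posterior Dirichlet(9/5, 5/3, 9, 12/5, 8/3)
obs 5: x=0 → posterior Dirichlet(14/5, 5/3, 9, 12/5, 8/3)
obs 6: x=3 → posterior Dirichlet(14/5, 5/3, 9, 17/5, 8/3)
obs 7: x=0 → posterior Dirichlet(19/5, 5/3, 9, 17/5, 8/3)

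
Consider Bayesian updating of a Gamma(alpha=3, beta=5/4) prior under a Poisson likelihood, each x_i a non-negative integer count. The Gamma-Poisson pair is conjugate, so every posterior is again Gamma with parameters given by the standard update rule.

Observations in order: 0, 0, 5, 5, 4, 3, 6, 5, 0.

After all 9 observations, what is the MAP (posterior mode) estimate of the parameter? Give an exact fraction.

obs 1: x=0 → posterior Gamma(3, 9/4)
obs 2: x=0 → posterior Gamma(3, 13/4)
obs 3: x=5 → posterior Gamma(8, 17/4)
obs 4: x=5 → posterior Gamma(13, 21/4)
obs 5: x=4 → posterior Gamma(17, 25/4)
obs 6: x=3 → posterior Gamma(20, 29/4)
obs 7: x=6 → posterior Gamma(26, 33/4)
obs 8: x=5 → posterior Gamma(31, 37/4)
obs 9: x=0 → posterior Gamma(31, 41/4)

120/41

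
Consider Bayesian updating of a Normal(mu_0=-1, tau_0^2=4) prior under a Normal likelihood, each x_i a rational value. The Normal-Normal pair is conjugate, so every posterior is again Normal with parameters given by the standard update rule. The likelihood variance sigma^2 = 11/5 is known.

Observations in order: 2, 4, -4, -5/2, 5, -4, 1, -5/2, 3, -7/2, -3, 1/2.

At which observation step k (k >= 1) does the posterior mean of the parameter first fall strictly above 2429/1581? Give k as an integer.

obs 1: x=2 → posterior Normal(29/31, 44/31)
obs 2: x=4 → posterior Normal(109/51, 44/51)
obs 3: x=-4 → posterior Normal(29/71, 44/71)
obs 4: x=-5/2 → posterior Normal(-3/13, 44/91)
obs 5: x=5 → posterior Normal(79/111, 44/111)
obs 6: x=-4 → posterior Normal(-1/131, 44/131)
obs 7: x=1 → posterior Normal(19/151, 44/151)
obs 8: x=-5/2 → posterior Normal(-31/171, 44/171)
obs 9: x=3 → posterior Normal(29/191, 44/191)
obs 10: x=-7/2 → posterior Normal(-41/211, 44/211)
obs 11: x=-3 → posterior Normal(-101/231, 4/21)
obs 12: x=1/2 → posterior Normal(-91/251, 44/251)

k = 2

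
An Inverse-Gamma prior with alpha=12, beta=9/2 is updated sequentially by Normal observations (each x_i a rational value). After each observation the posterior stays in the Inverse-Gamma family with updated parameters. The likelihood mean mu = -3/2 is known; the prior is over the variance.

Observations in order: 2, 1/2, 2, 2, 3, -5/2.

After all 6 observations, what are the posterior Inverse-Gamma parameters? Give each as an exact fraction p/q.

alpha=15, beta=71/2

obs 1: x=2 → posterior Inverse-Gamma(25/2, 85/8)
obs 2: x=1/2 → posterior Inverse-Gamma(13, 101/8)
obs 3: x=2 → posterior Inverse-Gamma(27/2, 75/4)
obs 4: x=2 → posterior Inverse-Gamma(14, 199/8)
obs 5: x=3 → posterior Inverse-Gamma(29/2, 35)
obs 6: x=-5/2 → posterior Inverse-Gamma(15, 71/2)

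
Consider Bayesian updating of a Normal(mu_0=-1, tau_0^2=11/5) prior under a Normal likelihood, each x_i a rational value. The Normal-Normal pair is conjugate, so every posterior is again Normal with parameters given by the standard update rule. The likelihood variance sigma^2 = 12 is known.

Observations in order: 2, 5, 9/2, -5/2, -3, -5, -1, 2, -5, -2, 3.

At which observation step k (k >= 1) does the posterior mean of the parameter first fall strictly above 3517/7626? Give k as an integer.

k = 3

obs 1: x=2 → posterior Normal(-38/71, 132/71)
obs 2: x=5 → posterior Normal(17/82, 66/41)
obs 3: x=9/2 → posterior Normal(133/186, 44/31)
obs 4: x=-5/2 → posterior Normal(3/8, 33/26)
obs 5: x=-3 → posterior Normal(6/115, 132/115)
obs 6: x=-5 → posterior Normal(-7/18, 22/21)
obs 7: x=-1 → posterior Normal(-60/137, 132/137)
obs 8: x=2 → posterior Normal(-19/74, 33/37)
obs 9: x=-5 → posterior Normal(-31/53, 44/53)
obs 10: x=-2 → posterior Normal(-23/34, 66/85)
obs 11: x=3 → posterior Normal(-82/181, 132/181)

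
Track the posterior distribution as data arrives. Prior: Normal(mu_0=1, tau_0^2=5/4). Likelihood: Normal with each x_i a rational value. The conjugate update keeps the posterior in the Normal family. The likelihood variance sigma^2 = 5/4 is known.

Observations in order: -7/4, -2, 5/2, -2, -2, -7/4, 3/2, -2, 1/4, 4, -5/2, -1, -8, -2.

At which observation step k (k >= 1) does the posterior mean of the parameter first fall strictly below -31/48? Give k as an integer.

obs 1: x=-7/4 → posterior Normal(-3/8, 5/8)
obs 2: x=-2 → posterior Normal(-11/12, 5/12)
obs 3: x=5/2 → posterior Normal(-1/16, 5/16)
obs 4: x=-2 → posterior Normal(-9/20, 1/4)
obs 5: x=-2 → posterior Normal(-17/24, 5/24)
obs 6: x=-7/4 → posterior Normal(-6/7, 5/28)
obs 7: x=3/2 → posterior Normal(-9/16, 5/32)
obs 8: x=-2 → posterior Normal(-13/18, 5/36)
obs 9: x=1/4 → posterior Normal(-5/8, 1/8)
obs 10: x=4 → posterior Normal(-9/44, 5/44)
obs 11: x=-5/2 → posterior Normal(-19/48, 5/48)
obs 12: x=-1 → posterior Normal(-23/52, 5/52)
obs 13: x=-8 → posterior Normal(-55/56, 5/56)
obs 14: x=-2 → posterior Normal(-21/20, 1/12)

k = 2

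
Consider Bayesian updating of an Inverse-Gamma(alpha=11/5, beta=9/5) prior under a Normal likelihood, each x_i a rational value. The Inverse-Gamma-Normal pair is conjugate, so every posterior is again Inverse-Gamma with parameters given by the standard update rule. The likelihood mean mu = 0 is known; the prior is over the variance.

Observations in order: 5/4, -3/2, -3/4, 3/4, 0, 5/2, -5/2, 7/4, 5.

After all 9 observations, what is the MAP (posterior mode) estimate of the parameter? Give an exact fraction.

491/154

obs 1: x=5/4 → posterior Inverse-Gamma(27/10, 413/160)
obs 2: x=-3/2 → posterior Inverse-Gamma(16/5, 593/160)
obs 3: x=-3/4 → posterior Inverse-Gamma(37/10, 319/80)
obs 4: x=3/4 → posterior Inverse-Gamma(21/5, 683/160)
obs 5: x=0 → posterior Inverse-Gamma(47/10, 683/160)
obs 6: x=5/2 → posterior Inverse-Gamma(26/5, 1183/160)
obs 7: x=-5/2 → posterior Inverse-Gamma(57/10, 1683/160)
obs 8: x=7/4 → posterior Inverse-Gamma(31/5, 241/20)
obs 9: x=5 → posterior Inverse-Gamma(67/10, 491/20)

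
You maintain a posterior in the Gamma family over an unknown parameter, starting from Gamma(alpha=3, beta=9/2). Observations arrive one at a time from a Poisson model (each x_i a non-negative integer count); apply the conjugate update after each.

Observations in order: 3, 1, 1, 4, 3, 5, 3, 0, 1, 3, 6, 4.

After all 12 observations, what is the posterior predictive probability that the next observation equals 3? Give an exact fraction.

11194493275596290926791143125604401445221230089868900847565976/57905761067641178540192733082440108773880638182163238525390625

obs 1: x=3 → posterior Gamma(6, 11/2)
obs 2: x=1 → posterior Gamma(7, 13/2)
obs 3: x=1 → posterior Gamma(8, 15/2)
obs 4: x=4 → posterior Gamma(12, 17/2)
obs 5: x=3 → posterior Gamma(15, 19/2)
obs 6: x=5 → posterior Gamma(20, 21/2)
obs 7: x=3 → posterior Gamma(23, 23/2)
obs 8: x=0 → posterior Gamma(23, 25/2)
obs 9: x=1 → posterior Gamma(24, 27/2)
obs 10: x=3 → posterior Gamma(27, 29/2)
obs 11: x=6 → posterior Gamma(33, 31/2)
obs 12: x=4 → posterior Gamma(37, 33/2)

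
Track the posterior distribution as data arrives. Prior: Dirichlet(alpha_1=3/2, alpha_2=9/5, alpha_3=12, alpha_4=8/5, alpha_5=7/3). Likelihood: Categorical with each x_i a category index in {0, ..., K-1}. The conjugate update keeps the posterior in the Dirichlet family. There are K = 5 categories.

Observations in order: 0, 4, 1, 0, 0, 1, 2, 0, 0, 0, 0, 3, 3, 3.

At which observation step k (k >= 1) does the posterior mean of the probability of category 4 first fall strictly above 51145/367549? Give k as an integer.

k = 2

obs 1: x=0 → posterior Dirichlet(5/2, 9/5, 12, 8/5, 7/3)
obs 2: x=4 → posterior Dirichlet(5/2, 9/5, 12, 8/5, 10/3)
obs 3: x=1 → posterior Dirichlet(5/2, 14/5, 12, 8/5, 10/3)
obs 4: x=0 → posterior Dirichlet(7/2, 14/5, 12, 8/5, 10/3)
obs 5: x=0 → posterior Dirichlet(9/2, 14/5, 12, 8/5, 10/3)
obs 6: x=1 → posterior Dirichlet(9/2, 19/5, 12, 8/5, 10/3)
obs 7: x=2 → posterior Dirichlet(9/2, 19/5, 13, 8/5, 10/3)
obs 8: x=0 → posterior Dirichlet(11/2, 19/5, 13, 8/5, 10/3)
obs 9: x=0 → posterior Dirichlet(13/2, 19/5, 13, 8/5, 10/3)
obs 10: x=0 → posterior Dirichlet(15/2, 19/5, 13, 8/5, 10/3)
obs 11: x=0 → posterior Dirichlet(17/2, 19/5, 13, 8/5, 10/3)
obs 12: x=3 → posterior Dirichlet(17/2, 19/5, 13, 13/5, 10/3)
obs 13: x=3 → posterior Dirichlet(17/2, 19/5, 13, 18/5, 10/3)
obs 14: x=3 → posterior Dirichlet(17/2, 19/5, 13, 23/5, 10/3)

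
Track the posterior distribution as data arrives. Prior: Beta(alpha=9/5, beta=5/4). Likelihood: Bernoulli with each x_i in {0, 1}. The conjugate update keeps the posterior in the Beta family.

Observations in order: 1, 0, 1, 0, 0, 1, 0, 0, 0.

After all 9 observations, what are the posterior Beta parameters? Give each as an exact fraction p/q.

alpha=24/5, beta=29/4

obs 1: x=1 → posterior Beta(14/5, 5/4)
obs 2: x=0 → posterior Beta(14/5, 9/4)
obs 3: x=1 → posterior Beta(19/5, 9/4)
obs 4: x=0 → posterior Beta(19/5, 13/4)
obs 5: x=0 → posterior Beta(19/5, 17/4)
obs 6: x=1 → posterior Beta(24/5, 17/4)
obs 7: x=0 → posterior Beta(24/5, 21/4)
obs 8: x=0 → posterior Beta(24/5, 25/4)
obs 9: x=0 → posterior Beta(24/5, 29/4)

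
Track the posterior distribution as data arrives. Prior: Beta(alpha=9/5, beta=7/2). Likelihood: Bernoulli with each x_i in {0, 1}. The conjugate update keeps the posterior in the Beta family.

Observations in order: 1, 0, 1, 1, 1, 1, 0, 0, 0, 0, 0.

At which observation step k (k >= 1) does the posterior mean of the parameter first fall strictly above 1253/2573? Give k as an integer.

k = 4

obs 1: x=1 → posterior Beta(14/5, 7/2)
obs 2: x=0 → posterior Beta(14/5, 9/2)
obs 3: x=1 → posterior Beta(19/5, 9/2)
obs 4: x=1 → posterior Beta(24/5, 9/2)
obs 5: x=1 → posterior Beta(29/5, 9/2)
obs 6: x=1 → posterior Beta(34/5, 9/2)
obs 7: x=0 → posterior Beta(34/5, 11/2)
obs 8: x=0 → posterior Beta(34/5, 13/2)
obs 9: x=0 → posterior Beta(34/5, 15/2)
obs 10: x=0 → posterior Beta(34/5, 17/2)
obs 11: x=0 → posterior Beta(34/5, 19/2)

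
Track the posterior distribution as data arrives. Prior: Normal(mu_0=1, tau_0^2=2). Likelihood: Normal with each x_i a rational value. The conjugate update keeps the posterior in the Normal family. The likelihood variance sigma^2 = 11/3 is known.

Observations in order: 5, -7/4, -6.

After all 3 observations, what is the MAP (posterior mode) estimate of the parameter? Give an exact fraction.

-11/58

obs 1: x=5 → posterior Normal(41/17, 22/17)
obs 2: x=-7/4 → posterior Normal(61/46, 22/23)
obs 3: x=-6 → posterior Normal(-11/58, 22/29)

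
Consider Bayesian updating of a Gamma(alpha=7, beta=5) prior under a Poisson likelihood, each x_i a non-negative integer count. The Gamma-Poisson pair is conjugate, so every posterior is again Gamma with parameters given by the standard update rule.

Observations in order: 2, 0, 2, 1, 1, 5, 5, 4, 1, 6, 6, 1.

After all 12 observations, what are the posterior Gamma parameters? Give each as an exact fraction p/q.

obs 1: x=2 → posterior Gamma(9, 6)
obs 2: x=0 → posterior Gamma(9, 7)
obs 3: x=2 → posterior Gamma(11, 8)
obs 4: x=1 → posterior Gamma(12, 9)
obs 5: x=1 → posterior Gamma(13, 10)
obs 6: x=5 → posterior Gamma(18, 11)
obs 7: x=5 → posterior Gamma(23, 12)
obs 8: x=4 → posterior Gamma(27, 13)
obs 9: x=1 → posterior Gamma(28, 14)
obs 10: x=6 → posterior Gamma(34, 15)
obs 11: x=6 → posterior Gamma(40, 16)
obs 12: x=1 → posterior Gamma(41, 17)

alpha=41, beta=17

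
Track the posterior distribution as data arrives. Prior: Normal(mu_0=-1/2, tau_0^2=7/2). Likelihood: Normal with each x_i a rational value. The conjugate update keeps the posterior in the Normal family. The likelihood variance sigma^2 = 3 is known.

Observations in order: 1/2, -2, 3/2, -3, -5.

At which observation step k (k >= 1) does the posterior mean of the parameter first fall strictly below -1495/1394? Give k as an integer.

obs 1: x=1/2 → posterior Normal(1/26, 21/13)
obs 2: x=-2 → posterior Normal(-27/40, 21/20)
obs 3: x=3/2 → posterior Normal(-1/9, 7/9)
obs 4: x=-3 → posterior Normal(-12/17, 21/34)
obs 5: x=-5 → posterior Normal(-59/41, 21/41)

k = 5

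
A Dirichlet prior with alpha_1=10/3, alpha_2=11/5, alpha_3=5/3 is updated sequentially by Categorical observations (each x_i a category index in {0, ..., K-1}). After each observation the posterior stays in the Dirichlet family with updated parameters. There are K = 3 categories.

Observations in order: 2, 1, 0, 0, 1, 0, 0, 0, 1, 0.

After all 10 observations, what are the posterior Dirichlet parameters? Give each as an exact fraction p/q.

alpha_1=28/3, alpha_2=26/5, alpha_3=8/3

obs 1: x=2 → posterior Dirichlet(10/3, 11/5, 8/3)
obs 2: x=1 → posterior Dirichlet(10/3, 16/5, 8/3)
obs 3: x=0 → posterior Dirichlet(13/3, 16/5, 8/3)
obs 4: x=0 → posterior Dirichlet(16/3, 16/5, 8/3)
obs 5: x=1 → posterior Dirichlet(16/3, 21/5, 8/3)
obs 6: x=0 → posterior Dirichlet(19/3, 21/5, 8/3)
obs 7: x=0 → posterior Dirichlet(22/3, 21/5, 8/3)
obs 8: x=0 → posterior Dirichlet(25/3, 21/5, 8/3)
obs 9: x=1 → posterior Dirichlet(25/3, 26/5, 8/3)
obs 10: x=0 → posterior Dirichlet(28/3, 26/5, 8/3)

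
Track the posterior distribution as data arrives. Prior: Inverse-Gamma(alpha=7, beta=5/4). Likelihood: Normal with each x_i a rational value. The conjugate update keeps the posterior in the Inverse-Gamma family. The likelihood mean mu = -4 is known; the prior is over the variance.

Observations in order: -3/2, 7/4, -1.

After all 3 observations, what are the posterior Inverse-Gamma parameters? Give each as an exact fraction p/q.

obs 1: x=-3/2 → posterior Inverse-Gamma(15/2, 35/8)
obs 2: x=7/4 → posterior Inverse-Gamma(8, 669/32)
obs 3: x=-1 → posterior Inverse-Gamma(17/2, 813/32)

alpha=17/2, beta=813/32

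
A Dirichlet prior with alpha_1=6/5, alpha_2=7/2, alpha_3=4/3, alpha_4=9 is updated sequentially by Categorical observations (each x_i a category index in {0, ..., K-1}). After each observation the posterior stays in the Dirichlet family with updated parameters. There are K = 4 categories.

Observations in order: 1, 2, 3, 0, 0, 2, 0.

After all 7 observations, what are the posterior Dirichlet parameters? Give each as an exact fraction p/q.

alpha_1=21/5, alpha_2=9/2, alpha_3=10/3, alpha_4=10

obs 1: x=1 → posterior Dirichlet(6/5, 9/2, 4/3, 9)
obs 2: x=2 → posterior Dirichlet(6/5, 9/2, 7/3, 9)
obs 3: x=3 → posterior Dirichlet(6/5, 9/2, 7/3, 10)
obs 4: x=0 → posterior Dirichlet(11/5, 9/2, 7/3, 10)
obs 5: x=0 → posterior Dirichlet(16/5, 9/2, 7/3, 10)
obs 6: x=2 → posterior Dirichlet(16/5, 9/2, 10/3, 10)
obs 7: x=0 → posterior Dirichlet(21/5, 9/2, 10/3, 10)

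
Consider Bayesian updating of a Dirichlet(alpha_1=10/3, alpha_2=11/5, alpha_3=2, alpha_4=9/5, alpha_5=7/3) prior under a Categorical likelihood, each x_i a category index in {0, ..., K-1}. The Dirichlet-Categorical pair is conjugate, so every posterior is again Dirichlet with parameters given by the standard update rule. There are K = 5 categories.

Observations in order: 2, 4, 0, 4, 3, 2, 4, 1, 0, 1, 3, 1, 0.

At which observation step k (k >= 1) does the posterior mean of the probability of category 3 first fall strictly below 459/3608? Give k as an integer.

k = 3

obs 1: x=2 → posterior Dirichlet(10/3, 11/5, 3, 9/5, 7/3)
obs 2: x=4 → posterior Dirichlet(10/3, 11/5, 3, 9/5, 10/3)
obs 3: x=0 → posterior Dirichlet(13/3, 11/5, 3, 9/5, 10/3)
obs 4: x=4 → posterior Dirichlet(13/3, 11/5, 3, 9/5, 13/3)
obs 5: x=3 → posterior Dirichlet(13/3, 11/5, 3, 14/5, 13/3)
obs 6: x=2 → posterior Dirichlet(13/3, 11/5, 4, 14/5, 13/3)
obs 7: x=4 → posterior Dirichlet(13/3, 11/5, 4, 14/5, 16/3)
obs 8: x=1 → posterior Dirichlet(13/3, 16/5, 4, 14/5, 16/3)
obs 9: x=0 → posterior Dirichlet(16/3, 16/5, 4, 14/5, 16/3)
obs 10: x=1 → posterior Dirichlet(16/3, 21/5, 4, 14/5, 16/3)
obs 11: x=3 → posterior Dirichlet(16/3, 21/5, 4, 19/5, 16/3)
obs 12: x=1 → posterior Dirichlet(16/3, 26/5, 4, 19/5, 16/3)
obs 13: x=0 → posterior Dirichlet(19/3, 26/5, 4, 19/5, 16/3)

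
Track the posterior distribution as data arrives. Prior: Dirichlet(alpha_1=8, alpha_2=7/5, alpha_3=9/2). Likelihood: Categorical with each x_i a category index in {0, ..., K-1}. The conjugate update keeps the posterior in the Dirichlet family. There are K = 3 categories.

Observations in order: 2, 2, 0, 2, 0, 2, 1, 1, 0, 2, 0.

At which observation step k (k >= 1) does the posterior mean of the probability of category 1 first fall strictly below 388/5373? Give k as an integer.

obs 1: x=2 → posterior Dirichlet(8, 7/5, 11/2)
obs 2: x=2 → posterior Dirichlet(8, 7/5, 13/2)
obs 3: x=0 → posterior Dirichlet(9, 7/5, 13/2)
obs 4: x=2 → posterior Dirichlet(9, 7/5, 15/2)
obs 5: x=0 → posterior Dirichlet(10, 7/5, 15/2)
obs 6: x=2 → posterior Dirichlet(10, 7/5, 17/2)
obs 7: x=1 → posterior Dirichlet(10, 12/5, 17/2)
obs 8: x=1 → posterior Dirichlet(10, 17/5, 17/2)
obs 9: x=0 → posterior Dirichlet(11, 17/5, 17/2)
obs 10: x=2 → posterior Dirichlet(11, 17/5, 19/2)
obs 11: x=0 → posterior Dirichlet(12, 17/5, 19/2)

k = 6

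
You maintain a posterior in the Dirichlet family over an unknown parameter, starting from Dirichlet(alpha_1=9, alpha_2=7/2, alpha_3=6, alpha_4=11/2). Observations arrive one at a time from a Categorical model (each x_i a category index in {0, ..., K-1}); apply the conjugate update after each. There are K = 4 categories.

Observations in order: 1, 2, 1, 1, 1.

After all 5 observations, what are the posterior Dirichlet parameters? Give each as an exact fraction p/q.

obs 1: x=1 → posterior Dirichlet(9, 9/2, 6, 11/2)
obs 2: x=2 → posterior Dirichlet(9, 9/2, 7, 11/2)
obs 3: x=1 → posterior Dirichlet(9, 11/2, 7, 11/2)
obs 4: x=1 → posterior Dirichlet(9, 13/2, 7, 11/2)
obs 5: x=1 → posterior Dirichlet(9, 15/2, 7, 11/2)

alpha_1=9, alpha_2=15/2, alpha_3=7, alpha_4=11/2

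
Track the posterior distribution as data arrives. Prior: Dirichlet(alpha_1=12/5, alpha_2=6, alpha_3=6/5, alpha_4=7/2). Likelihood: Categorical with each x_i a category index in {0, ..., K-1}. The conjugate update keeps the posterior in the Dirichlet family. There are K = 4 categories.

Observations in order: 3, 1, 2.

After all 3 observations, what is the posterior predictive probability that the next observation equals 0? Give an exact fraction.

obs 1: x=3 → posterior Dirichlet(12/5, 6, 6/5, 9/2)
obs 2: x=1 → posterior Dirichlet(12/5, 7, 6/5, 9/2)
obs 3: x=2 → posterior Dirichlet(12/5, 7, 11/5, 9/2)

24/161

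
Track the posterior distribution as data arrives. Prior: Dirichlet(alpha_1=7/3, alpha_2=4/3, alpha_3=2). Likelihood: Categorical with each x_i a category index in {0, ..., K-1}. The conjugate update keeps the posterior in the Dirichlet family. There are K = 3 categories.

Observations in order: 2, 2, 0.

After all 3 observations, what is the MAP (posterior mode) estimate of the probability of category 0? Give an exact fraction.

7/17

obs 1: x=2 → posterior Dirichlet(7/3, 4/3, 3)
obs 2: x=2 → posterior Dirichlet(7/3, 4/3, 4)
obs 3: x=0 → posterior Dirichlet(10/3, 4/3, 4)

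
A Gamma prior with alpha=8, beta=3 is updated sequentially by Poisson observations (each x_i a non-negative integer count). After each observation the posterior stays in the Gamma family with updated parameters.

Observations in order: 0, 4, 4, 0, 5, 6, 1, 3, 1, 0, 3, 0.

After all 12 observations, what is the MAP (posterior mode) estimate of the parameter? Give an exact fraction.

34/15

obs 1: x=0 → posterior Gamma(8, 4)
obs 2: x=4 → posterior Gamma(12, 5)
obs 3: x=4 → posterior Gamma(16, 6)
obs 4: x=0 → posterior Gamma(16, 7)
obs 5: x=5 → posterior Gamma(21, 8)
obs 6: x=6 → posterior Gamma(27, 9)
obs 7: x=1 → posterior Gamma(28, 10)
obs 8: x=3 → posterior Gamma(31, 11)
obs 9: x=1 → posterior Gamma(32, 12)
obs 10: x=0 → posterior Gamma(32, 13)
obs 11: x=3 → posterior Gamma(35, 14)
obs 12: x=0 → posterior Gamma(35, 15)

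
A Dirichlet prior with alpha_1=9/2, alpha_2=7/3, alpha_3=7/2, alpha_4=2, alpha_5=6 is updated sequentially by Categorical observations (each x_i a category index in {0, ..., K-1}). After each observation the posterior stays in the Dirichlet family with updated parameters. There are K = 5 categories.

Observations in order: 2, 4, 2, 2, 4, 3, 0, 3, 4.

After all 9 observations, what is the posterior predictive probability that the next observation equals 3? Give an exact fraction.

obs 1: x=2 → posterior Dirichlet(9/2, 7/3, 9/2, 2, 6)
obs 2: x=4 → posterior Dirichlet(9/2, 7/3, 9/2, 2, 7)
obs 3: x=2 → posterior Dirichlet(9/2, 7/3, 11/2, 2, 7)
obs 4: x=2 → posterior Dirichlet(9/2, 7/3, 13/2, 2, 7)
obs 5: x=4 → posterior Dirichlet(9/2, 7/3, 13/2, 2, 8)
obs 6: x=3 → posterior Dirichlet(9/2, 7/3, 13/2, 3, 8)
obs 7: x=0 → posterior Dirichlet(11/2, 7/3, 13/2, 3, 8)
obs 8: x=3 → posterior Dirichlet(11/2, 7/3, 13/2, 4, 8)
obs 9: x=4 → posterior Dirichlet(11/2, 7/3, 13/2, 4, 9)

6/41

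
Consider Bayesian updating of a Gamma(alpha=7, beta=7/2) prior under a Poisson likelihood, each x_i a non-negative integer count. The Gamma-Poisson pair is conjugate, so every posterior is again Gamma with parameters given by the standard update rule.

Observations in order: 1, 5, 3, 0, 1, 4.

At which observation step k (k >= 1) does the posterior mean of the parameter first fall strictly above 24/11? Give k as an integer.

obs 1: x=1 → posterior Gamma(8, 9/2)
obs 2: x=5 → posterior Gamma(13, 11/2)
obs 3: x=3 → posterior Gamma(16, 13/2)
obs 4: x=0 → posterior Gamma(16, 15/2)
obs 5: x=1 → posterior Gamma(17, 17/2)
obs 6: x=4 → posterior Gamma(21, 19/2)

k = 2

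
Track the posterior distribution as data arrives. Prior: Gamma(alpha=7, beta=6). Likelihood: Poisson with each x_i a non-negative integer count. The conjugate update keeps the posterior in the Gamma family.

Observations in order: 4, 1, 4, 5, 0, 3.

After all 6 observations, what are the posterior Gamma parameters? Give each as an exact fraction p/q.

alpha=24, beta=12

obs 1: x=4 → posterior Gamma(11, 7)
obs 2: x=1 → posterior Gamma(12, 8)
obs 3: x=4 → posterior Gamma(16, 9)
obs 4: x=5 → posterior Gamma(21, 10)
obs 5: x=0 → posterior Gamma(21, 11)
obs 6: x=3 → posterior Gamma(24, 12)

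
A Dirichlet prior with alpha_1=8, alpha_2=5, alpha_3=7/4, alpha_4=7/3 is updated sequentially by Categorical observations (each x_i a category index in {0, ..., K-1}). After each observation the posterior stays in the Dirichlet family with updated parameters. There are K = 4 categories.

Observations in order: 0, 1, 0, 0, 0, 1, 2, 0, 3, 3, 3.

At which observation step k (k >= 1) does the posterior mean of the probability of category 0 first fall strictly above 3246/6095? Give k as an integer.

k = 5

obs 1: x=0 → posterior Dirichlet(9, 5, 7/4, 7/3)
obs 2: x=1 → posterior Dirichlet(9, 6, 7/4, 7/3)
obs 3: x=0 → posterior Dirichlet(10, 6, 7/4, 7/3)
obs 4: x=0 → posterior Dirichlet(11, 6, 7/4, 7/3)
obs 5: x=0 → posterior Dirichlet(12, 6, 7/4, 7/3)
obs 6: x=1 → posterior Dirichlet(12, 7, 7/4, 7/3)
obs 7: x=2 → posterior Dirichlet(12, 7, 11/4, 7/3)
obs 8: x=0 → posterior Dirichlet(13, 7, 11/4, 7/3)
obs 9: x=3 → posterior Dirichlet(13, 7, 11/4, 10/3)
obs 10: x=3 → posterior Dirichlet(13, 7, 11/4, 13/3)
obs 11: x=3 → posterior Dirichlet(13, 7, 11/4, 16/3)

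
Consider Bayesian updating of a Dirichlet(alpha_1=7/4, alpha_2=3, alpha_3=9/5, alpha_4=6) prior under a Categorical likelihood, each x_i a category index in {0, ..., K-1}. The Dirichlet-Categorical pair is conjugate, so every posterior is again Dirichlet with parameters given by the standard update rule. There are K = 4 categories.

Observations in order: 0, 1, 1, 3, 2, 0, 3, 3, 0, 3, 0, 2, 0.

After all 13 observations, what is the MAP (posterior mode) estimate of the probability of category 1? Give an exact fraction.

obs 1: x=0 → posterior Dirichlet(11/4, 3, 9/5, 6)
obs 2: x=1 → posterior Dirichlet(11/4, 4, 9/5, 6)
obs 3: x=1 → posterior Dirichlet(11/4, 5, 9/5, 6)
obs 4: x=3 → posterior Dirichlet(11/4, 5, 9/5, 7)
obs 5: x=2 → posterior Dirichlet(11/4, 5, 14/5, 7)
obs 6: x=0 → posterior Dirichlet(15/4, 5, 14/5, 7)
obs 7: x=3 → posterior Dirichlet(15/4, 5, 14/5, 8)
obs 8: x=3 → posterior Dirichlet(15/4, 5, 14/5, 9)
obs 9: x=0 → posterior Dirichlet(19/4, 5, 14/5, 9)
obs 10: x=3 → posterior Dirichlet(19/4, 5, 14/5, 10)
obs 11: x=0 → posterior Dirichlet(23/4, 5, 14/5, 10)
obs 12: x=2 → posterior Dirichlet(23/4, 5, 19/5, 10)
obs 13: x=0 → posterior Dirichlet(27/4, 5, 19/5, 10)

80/431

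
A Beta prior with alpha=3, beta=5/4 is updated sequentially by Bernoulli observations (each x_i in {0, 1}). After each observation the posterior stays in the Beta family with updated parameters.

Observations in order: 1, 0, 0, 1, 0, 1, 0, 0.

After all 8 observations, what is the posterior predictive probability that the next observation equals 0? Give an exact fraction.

25/49

obs 1: x=1 → posterior Beta(4, 5/4)
obs 2: x=0 → posterior Beta(4, 9/4)
obs 3: x=0 → posterior Beta(4, 13/4)
obs 4: x=1 → posterior Beta(5, 13/4)
obs 5: x=0 → posterior Beta(5, 17/4)
obs 6: x=1 → posterior Beta(6, 17/4)
obs 7: x=0 → posterior Beta(6, 21/4)
obs 8: x=0 → posterior Beta(6, 25/4)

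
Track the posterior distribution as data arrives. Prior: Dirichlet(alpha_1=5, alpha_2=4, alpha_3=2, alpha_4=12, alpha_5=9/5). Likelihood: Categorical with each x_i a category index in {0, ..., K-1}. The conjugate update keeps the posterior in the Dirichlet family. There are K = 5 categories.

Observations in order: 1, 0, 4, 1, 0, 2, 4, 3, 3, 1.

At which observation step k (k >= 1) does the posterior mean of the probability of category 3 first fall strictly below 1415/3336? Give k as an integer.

obs 1: x=1 → posterior Dirichlet(5, 5, 2, 12, 9/5)
obs 2: x=0 → posterior Dirichlet(6, 5, 2, 12, 9/5)
obs 3: x=4 → posterior Dirichlet(6, 5, 2, 12, 14/5)
obs 4: x=1 → posterior Dirichlet(6, 6, 2, 12, 14/5)
obs 5: x=0 → posterior Dirichlet(7, 6, 2, 12, 14/5)
obs 6: x=2 → posterior Dirichlet(7, 6, 3, 12, 14/5)
obs 7: x=4 → posterior Dirichlet(7, 6, 3, 12, 19/5)
obs 8: x=3 → posterior Dirichlet(7, 6, 3, 13, 19/5)
obs 9: x=3 → posterior Dirichlet(7, 6, 3, 14, 19/5)
obs 10: x=1 → posterior Dirichlet(7, 7, 3, 14, 19/5)

k = 4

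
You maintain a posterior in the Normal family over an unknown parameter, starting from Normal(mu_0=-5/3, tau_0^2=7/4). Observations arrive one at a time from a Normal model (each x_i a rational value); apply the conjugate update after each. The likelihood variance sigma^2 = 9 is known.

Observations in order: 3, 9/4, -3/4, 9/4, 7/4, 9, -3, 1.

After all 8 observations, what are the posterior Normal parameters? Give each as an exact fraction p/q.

obs 1: x=3 → posterior Normal(-39/43, 63/43)
obs 2: x=9/4 → posterior Normal(-93/200, 63/50)
obs 3: x=-3/4 → posterior Normal(-1/2, 21/19)
obs 4: x=9/4 → posterior Normal(-51/256, 63/64)
obs 5: x=7/4 → posterior Normal(-1/142, 63/71)
obs 6: x=9 → posterior Normal(125/156, 21/26)
obs 7: x=-3 → posterior Normal(83/170, 63/85)
obs 8: x=1 → posterior Normal(97/184, 63/92)

mu_0=97/184, tau_0^2=63/92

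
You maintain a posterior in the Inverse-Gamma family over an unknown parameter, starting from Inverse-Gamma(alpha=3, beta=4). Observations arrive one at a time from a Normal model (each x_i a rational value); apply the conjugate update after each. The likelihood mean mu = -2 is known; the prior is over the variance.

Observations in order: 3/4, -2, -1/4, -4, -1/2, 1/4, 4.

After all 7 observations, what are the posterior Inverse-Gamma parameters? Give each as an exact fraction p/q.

alpha=13/2, beta=1055/32

obs 1: x=3/4 → posterior Inverse-Gamma(7/2, 249/32)
obs 2: x=-2 → posterior Inverse-Gamma(4, 249/32)
obs 3: x=-1/4 → posterior Inverse-Gamma(9/2, 149/16)
obs 4: x=-4 → posterior Inverse-Gamma(5, 181/16)
obs 5: x=-1/2 → posterior Inverse-Gamma(11/2, 199/16)
obs 6: x=1/4 → posterior Inverse-Gamma(6, 479/32)
obs 7: x=4 → posterior Inverse-Gamma(13/2, 1055/32)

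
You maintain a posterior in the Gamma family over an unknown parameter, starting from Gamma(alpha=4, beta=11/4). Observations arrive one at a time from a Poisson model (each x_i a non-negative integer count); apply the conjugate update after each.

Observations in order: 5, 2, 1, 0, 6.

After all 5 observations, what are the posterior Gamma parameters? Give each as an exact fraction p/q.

obs 1: x=5 → posterior Gamma(9, 15/4)
obs 2: x=2 → posterior Gamma(11, 19/4)
obs 3: x=1 → posterior Gamma(12, 23/4)
obs 4: x=0 → posterior Gamma(12, 27/4)
obs 5: x=6 → posterior Gamma(18, 31/4)

alpha=18, beta=31/4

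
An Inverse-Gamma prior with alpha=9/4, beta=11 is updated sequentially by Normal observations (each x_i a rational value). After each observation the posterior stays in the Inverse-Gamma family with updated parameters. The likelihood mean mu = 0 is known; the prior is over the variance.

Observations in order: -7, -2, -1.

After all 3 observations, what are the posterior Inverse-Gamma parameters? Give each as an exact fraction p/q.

alpha=15/4, beta=38

obs 1: x=-7 → posterior Inverse-Gamma(11/4, 71/2)
obs 2: x=-2 → posterior Inverse-Gamma(13/4, 75/2)
obs 3: x=-1 → posterior Inverse-Gamma(15/4, 38)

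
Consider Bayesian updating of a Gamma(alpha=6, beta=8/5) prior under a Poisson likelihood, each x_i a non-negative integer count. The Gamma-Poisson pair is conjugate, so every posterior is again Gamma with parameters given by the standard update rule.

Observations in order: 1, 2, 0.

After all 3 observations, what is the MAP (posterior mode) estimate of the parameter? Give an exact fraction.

obs 1: x=1 → posterior Gamma(7, 13/5)
obs 2: x=2 → posterior Gamma(9, 18/5)
obs 3: x=0 → posterior Gamma(9, 23/5)

40/23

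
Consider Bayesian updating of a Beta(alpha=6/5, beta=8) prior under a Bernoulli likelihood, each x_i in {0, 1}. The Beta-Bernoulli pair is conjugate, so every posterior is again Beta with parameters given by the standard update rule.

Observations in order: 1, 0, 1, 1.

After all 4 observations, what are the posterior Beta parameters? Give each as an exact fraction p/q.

alpha=21/5, beta=9

obs 1: x=1 → posterior Beta(11/5, 8)
obs 2: x=0 → posterior Beta(11/5, 9)
obs 3: x=1 → posterior Beta(16/5, 9)
obs 4: x=1 → posterior Beta(21/5, 9)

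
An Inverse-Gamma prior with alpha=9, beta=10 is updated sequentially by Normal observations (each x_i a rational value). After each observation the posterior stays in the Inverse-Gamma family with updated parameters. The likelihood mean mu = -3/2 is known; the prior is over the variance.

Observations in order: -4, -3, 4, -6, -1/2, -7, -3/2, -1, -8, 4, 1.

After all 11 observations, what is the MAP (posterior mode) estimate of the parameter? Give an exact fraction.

obs 1: x=-4 → posterior Inverse-Gamma(19/2, 105/8)
obs 2: x=-3 → posterior Inverse-Gamma(10, 57/4)
obs 3: x=4 → posterior Inverse-Gamma(21/2, 235/8)
obs 4: x=-6 → posterior Inverse-Gamma(11, 79/2)
obs 5: x=-1/2 → posterior Inverse-Gamma(23/2, 40)
obs 6: x=-7 → posterior Inverse-Gamma(12, 441/8)
obs 7: x=-3/2 → posterior Inverse-Gamma(25/2, 441/8)
obs 8: x=-1 → posterior Inverse-Gamma(13, 221/4)
obs 9: x=-8 → posterior Inverse-Gamma(27/2, 611/8)
obs 10: x=4 → posterior Inverse-Gamma(14, 183/2)
obs 11: x=1 → posterior Inverse-Gamma(29/2, 757/8)

757/124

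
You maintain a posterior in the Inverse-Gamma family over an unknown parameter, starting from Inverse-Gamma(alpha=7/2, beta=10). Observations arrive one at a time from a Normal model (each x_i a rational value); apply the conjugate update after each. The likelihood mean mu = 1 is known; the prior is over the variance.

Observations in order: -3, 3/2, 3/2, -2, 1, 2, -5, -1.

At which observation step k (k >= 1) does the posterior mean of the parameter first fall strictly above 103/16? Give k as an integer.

obs 1: x=-3 → posterior Inverse-Gamma(4, 18)
obs 2: x=3/2 → posterior Inverse-Gamma(9/2, 145/8)
obs 3: x=3/2 → posterior Inverse-Gamma(5, 73/4)
obs 4: x=-2 → posterior Inverse-Gamma(11/2, 91/4)
obs 5: x=1 → posterior Inverse-Gamma(6, 91/4)
obs 6: x=2 → posterior Inverse-Gamma(13/2, 93/4)
obs 7: x=-5 → posterior Inverse-Gamma(7, 165/4)
obs 8: x=-1 → posterior Inverse-Gamma(15/2, 173/4)

k = 7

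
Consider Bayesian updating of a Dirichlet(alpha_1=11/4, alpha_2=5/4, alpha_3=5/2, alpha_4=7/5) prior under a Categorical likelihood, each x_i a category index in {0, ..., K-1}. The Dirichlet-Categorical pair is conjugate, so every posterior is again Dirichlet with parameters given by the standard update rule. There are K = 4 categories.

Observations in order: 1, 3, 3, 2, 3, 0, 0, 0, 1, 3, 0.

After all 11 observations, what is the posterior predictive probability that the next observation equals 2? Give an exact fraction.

5/27

obs 1: x=1 → posterior Dirichlet(11/4, 9/4, 5/2, 7/5)
obs 2: x=3 → posterior Dirichlet(11/4, 9/4, 5/2, 12/5)
obs 3: x=3 → posterior Dirichlet(11/4, 9/4, 5/2, 17/5)
obs 4: x=2 → posterior Dirichlet(11/4, 9/4, 7/2, 17/5)
obs 5: x=3 → posterior Dirichlet(11/4, 9/4, 7/2, 22/5)
obs 6: x=0 → posterior Dirichlet(15/4, 9/4, 7/2, 22/5)
obs 7: x=0 → posterior Dirichlet(19/4, 9/4, 7/2, 22/5)
obs 8: x=0 → posterior Dirichlet(23/4, 9/4, 7/2, 22/5)
obs 9: x=1 → posterior Dirichlet(23/4, 13/4, 7/2, 22/5)
obs 10: x=3 → posterior Dirichlet(23/4, 13/4, 7/2, 27/5)
obs 11: x=0 → posterior Dirichlet(27/4, 13/4, 7/2, 27/5)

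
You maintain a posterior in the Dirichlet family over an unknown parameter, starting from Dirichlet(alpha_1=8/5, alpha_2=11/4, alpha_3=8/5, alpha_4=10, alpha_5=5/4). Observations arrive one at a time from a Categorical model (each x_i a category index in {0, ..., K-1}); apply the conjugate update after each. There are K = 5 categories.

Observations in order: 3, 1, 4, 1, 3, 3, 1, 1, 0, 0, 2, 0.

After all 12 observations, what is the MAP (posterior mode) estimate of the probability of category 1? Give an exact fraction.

115/484

obs 1: x=3 → posterior Dirichlet(8/5, 11/4, 8/5, 11, 5/4)
obs 2: x=1 → posterior Dirichlet(8/5, 15/4, 8/5, 11, 5/4)
obs 3: x=4 → posterior Dirichlet(8/5, 15/4, 8/5, 11, 9/4)
obs 4: x=1 → posterior Dirichlet(8/5, 19/4, 8/5, 11, 9/4)
obs 5: x=3 → posterior Dirichlet(8/5, 19/4, 8/5, 12, 9/4)
obs 6: x=3 → posterior Dirichlet(8/5, 19/4, 8/5, 13, 9/4)
obs 7: x=1 → posterior Dirichlet(8/5, 23/4, 8/5, 13, 9/4)
obs 8: x=1 → posterior Dirichlet(8/5, 27/4, 8/5, 13, 9/4)
obs 9: x=0 → posterior Dirichlet(13/5, 27/4, 8/5, 13, 9/4)
obs 10: x=0 → posterior Dirichlet(18/5, 27/4, 8/5, 13, 9/4)
obs 11: x=2 → posterior Dirichlet(18/5, 27/4, 13/5, 13, 9/4)
obs 12: x=0 → posterior Dirichlet(23/5, 27/4, 13/5, 13, 9/4)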